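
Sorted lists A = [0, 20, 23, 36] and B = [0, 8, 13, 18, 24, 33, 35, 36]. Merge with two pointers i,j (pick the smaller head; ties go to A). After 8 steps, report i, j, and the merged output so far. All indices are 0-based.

i=3, j=5, merged so far=[0, 0, 8, 13, 18, 20, 23, 24]

i=0 j=0: A[i]=0<=B[j]=0 take 0, i++
i=1 j=0: A[i]=20>B[j]=0 take 0, j++
i=1 j=1: A[i]=20>B[j]=8 take 8, j++
i=1 j=2: A[i]=20>B[j]=13 take 13, j++
i=1 j=3: A[i]=20>B[j]=18 take 18, j++
i=1 j=4: A[i]=20<=B[j]=24 take 20, i++
i=2 j=4: A[i]=23<=B[j]=24 take 23, i++
i=3 j=4: A[i]=36>B[j]=24 take 24, j++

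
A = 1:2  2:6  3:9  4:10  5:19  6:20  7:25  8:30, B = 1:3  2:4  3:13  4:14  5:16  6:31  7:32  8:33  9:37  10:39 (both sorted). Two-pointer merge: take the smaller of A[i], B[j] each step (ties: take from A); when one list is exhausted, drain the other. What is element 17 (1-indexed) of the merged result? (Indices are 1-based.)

[i=1,j=1] A[i]=2<=B[j]=3 take 2 → i++
[i=2,j=1] A[i]=6>B[j]=3 take 3 → j++
[i=2,j=2] A[i]=6>B[j]=4 take 4 → j++
[i=2,j=3] A[i]=6<=B[j]=13 take 6 → i++
[i=3,j=3] A[i]=9<=B[j]=13 take 9 → i++
[i=4,j=3] A[i]=10<=B[j]=13 take 10 → i++
[i=5,j=3] A[i]=19>B[j]=13 take 13 → j++
[i=5,j=4] A[i]=19>B[j]=14 take 14 → j++
[i=5,j=5] A[i]=19>B[j]=16 take 16 → j++
[i=5,j=6] A[i]=19<=B[j]=31 take 19 → i++
[i=6,j=6] A[i]=20<=B[j]=31 take 20 → i++
[i=7,j=6] A[i]=25<=B[j]=31 take 25 → i++
[i=8,j=6] A[i]=30<=B[j]=31 take 30 → i++
[i=9,j=6] A done, take B[j]=31 → j++
[i=9,j=7] A done, take B[j]=32 → j++
[i=9,j=8] A done, take B[j]=33 → j++
[i=9,j=9] A done, take B[j]=37 → j++
[i=9,j=10] A done, take B[j]=39 → j++

merged[17] = 37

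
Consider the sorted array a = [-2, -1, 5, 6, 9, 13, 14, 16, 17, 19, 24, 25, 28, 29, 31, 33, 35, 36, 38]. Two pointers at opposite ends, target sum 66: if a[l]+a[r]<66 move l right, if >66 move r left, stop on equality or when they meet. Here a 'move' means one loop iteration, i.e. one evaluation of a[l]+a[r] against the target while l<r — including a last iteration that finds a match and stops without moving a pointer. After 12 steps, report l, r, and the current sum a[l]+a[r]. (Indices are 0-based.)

l=0 r=18: -2+38=36 <66, l++
l=1 r=18: -1+38=37 <66, l++
l=2 r=18: 5+38=43 <66, l++
l=3 r=18: 6+38=44 <66, l++
l=4 r=18: 9+38=47 <66, l++
l=5 r=18: 13+38=51 <66, l++
l=6 r=18: 14+38=52 <66, l++
l=7 r=18: 16+38=54 <66, l++
l=8 r=18: 17+38=55 <66, l++
l=9 r=18: 19+38=57 <66, l++
l=10 r=18: 24+38=62 <66, l++
l=11 r=18: 25+38=63 <66, l++

l=12, r=18, sum=66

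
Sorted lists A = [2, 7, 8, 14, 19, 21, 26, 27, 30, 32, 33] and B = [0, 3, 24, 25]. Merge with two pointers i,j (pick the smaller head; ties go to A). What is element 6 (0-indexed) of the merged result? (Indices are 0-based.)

[i=0,j=0] A[i]=2>B[j]=0 take 0 → j++
[i=0,j=1] A[i]=2<=B[j]=3 take 2 → i++
[i=1,j=1] A[i]=7>B[j]=3 take 3 → j++
[i=1,j=2] A[i]=7<=B[j]=24 take 7 → i++
[i=2,j=2] A[i]=8<=B[j]=24 take 8 → i++
[i=3,j=2] A[i]=14<=B[j]=24 take 14 → i++
[i=4,j=2] A[i]=19<=B[j]=24 take 19 → i++
[i=5,j=2] A[i]=21<=B[j]=24 take 21 → i++
[i=6,j=2] A[i]=26>B[j]=24 take 24 → j++
[i=6,j=3] A[i]=26>B[j]=25 take 25 → j++
[i=6,j=4] B done, take A[i]=26 → i++
[i=7,j=4] B done, take A[i]=27 → i++
[i=8,j=4] B done, take A[i]=30 → i++
[i=9,j=4] B done, take A[i]=32 → i++
[i=10,j=4] B done, take A[i]=33 → i++

merged[6] = 19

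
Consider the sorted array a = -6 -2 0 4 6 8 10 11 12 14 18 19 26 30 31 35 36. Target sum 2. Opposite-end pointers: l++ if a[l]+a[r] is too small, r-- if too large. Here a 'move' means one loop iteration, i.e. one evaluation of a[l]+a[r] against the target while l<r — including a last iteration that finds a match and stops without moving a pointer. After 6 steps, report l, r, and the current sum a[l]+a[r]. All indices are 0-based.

l=0 r=16: -6+36=30 >2, r--
l=0 r=15: -6+35=29 >2, r--
l=0 r=14: -6+31=25 >2, r--
l=0 r=13: -6+30=24 >2, r--
l=0 r=12: -6+26=20 >2, r--
l=0 r=11: -6+19=13 >2, r--

l=0, r=10, sum=12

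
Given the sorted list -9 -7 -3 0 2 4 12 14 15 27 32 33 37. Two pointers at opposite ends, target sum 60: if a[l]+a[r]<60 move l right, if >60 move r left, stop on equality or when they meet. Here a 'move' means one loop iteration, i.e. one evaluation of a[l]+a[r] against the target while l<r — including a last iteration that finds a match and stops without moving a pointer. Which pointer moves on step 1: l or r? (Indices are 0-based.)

l=0 r=12: -9+37=28 <60, l++

l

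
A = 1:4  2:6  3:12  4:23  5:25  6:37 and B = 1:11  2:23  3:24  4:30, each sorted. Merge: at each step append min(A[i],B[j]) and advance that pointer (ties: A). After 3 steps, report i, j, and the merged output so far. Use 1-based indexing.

i=1 j=1: A[i]=4<=B[j]=11 take 4, i++
i=2 j=1: A[i]=6<=B[j]=11 take 6, i++
i=3 j=1: A[i]=12>B[j]=11 take 11, j++

i=3, j=2, merged so far=[4, 6, 11]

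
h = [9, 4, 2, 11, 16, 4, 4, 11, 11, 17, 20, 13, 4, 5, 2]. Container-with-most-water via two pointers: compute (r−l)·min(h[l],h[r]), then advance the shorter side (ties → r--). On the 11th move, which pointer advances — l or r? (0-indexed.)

l

[0,14] min(9,2)*14=28 best=28 * → r--
[0,13] min(9,5)*13=65 best=65 * → r--
[0,12] min(9,4)*12=48 best=65 → r--
[0,11] min(9,13)*11=99 best=99 * → l++
[1,11] min(4,13)*10=40 best=99 → l++
[2,11] min(2,13)*9=18 best=99 → l++
[3,11] min(11,13)*8=88 best=99 → l++
[4,11] min(16,13)*7=91 best=99 → r--
[4,10] min(16,20)*6=96 best=99 → l++
[5,10] min(4,20)*5=20 best=99 → l++
[6,10] min(4,20)*4=16 best=99 → l++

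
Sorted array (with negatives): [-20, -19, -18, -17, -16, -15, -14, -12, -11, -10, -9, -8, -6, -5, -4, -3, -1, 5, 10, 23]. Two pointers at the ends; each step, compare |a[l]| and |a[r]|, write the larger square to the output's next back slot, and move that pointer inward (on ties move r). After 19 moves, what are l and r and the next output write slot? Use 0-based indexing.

l=16, r=16, next write slot=0

l=0 r=19: |-20|<=|23| out[19]=529, r--
l=0 r=18: |-20|>|10| out[18]=400, l++
l=1 r=18: |-19|>|10| out[17]=361, l++
l=2 r=18: |-18|>|10| out[16]=324, l++
l=3 r=18: |-17|>|10| out[15]=289, l++
l=4 r=18: |-16|>|10| out[14]=256, l++
l=5 r=18: |-15|>|10| out[13]=225, l++
l=6 r=18: |-14|>|10| out[12]=196, l++
l=7 r=18: |-12|>|10| out[11]=144, l++
l=8 r=18: |-11|>|10| out[10]=121, l++
l=9 r=18: |-10|<=|10| out[9]=100, r--
l=9 r=17: |-10|>|5| out[8]=100, l++
l=10 r=17: |-9|>|5| out[7]=81, l++
l=11 r=17: |-8|>|5| out[6]=64, l++
l=12 r=17: |-6|>|5| out[5]=36, l++
l=13 r=17: |-5|<=|5| out[4]=25, r--
l=13 r=16: |-5|>|-1| out[3]=25, l++
l=14 r=16: |-4|>|-1| out[2]=16, l++
l=15 r=16: |-3|>|-1| out[1]=9, l++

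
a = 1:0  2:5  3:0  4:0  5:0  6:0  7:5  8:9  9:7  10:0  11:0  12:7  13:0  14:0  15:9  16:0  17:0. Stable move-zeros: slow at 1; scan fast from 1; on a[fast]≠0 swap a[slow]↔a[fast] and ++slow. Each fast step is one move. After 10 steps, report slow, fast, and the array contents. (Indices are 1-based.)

(s=1,f=1) a[fast]=0 → fast++
(s=1,f=2) a[fast]=5≠0 swap→a[1]=5 → slow++,fast++
(s=2,f=3) a[fast]=0 → fast++
(s=2,f=4) a[fast]=0 → fast++
(s=2,f=5) a[fast]=0 → fast++
(s=2,f=6) a[fast]=0 → fast++
(s=2,f=7) a[fast]=5≠0 swap→a[2]=5 → slow++,fast++
(s=3,f=8) a[fast]=9≠0 swap→a[3]=9 → slow++,fast++
(s=4,f=9) a[fast]=7≠0 swap→a[4]=7 → slow++,fast++
(s=5,f=10) a[fast]=0 → fast++

slow=5, fast=11, a=[5, 5, 9, 7, 0, 0, 0, 0, 0, 0, 0, 7, 0, 0, 9, 0, 0]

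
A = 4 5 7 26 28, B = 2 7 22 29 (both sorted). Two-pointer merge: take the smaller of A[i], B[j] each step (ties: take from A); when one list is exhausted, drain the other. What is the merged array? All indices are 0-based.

[2, 4, 5, 7, 7, 22, 26, 28, 29]

i=0 j=0: A[i]=4>B[j]=2 take 2, j++
i=0 j=1: A[i]=4<=B[j]=7 take 4, i++
i=1 j=1: A[i]=5<=B[j]=7 take 5, i++
i=2 j=1: A[i]=7<=B[j]=7 take 7, i++
i=3 j=1: A[i]=26>B[j]=7 take 7, j++
i=3 j=2: A[i]=26>B[j]=22 take 22, j++
i=3 j=3: A[i]=26<=B[j]=29 take 26, i++
i=4 j=3: A[i]=28<=B[j]=29 take 28, i++
i=5 j=3: A done, take B[j]=29, j++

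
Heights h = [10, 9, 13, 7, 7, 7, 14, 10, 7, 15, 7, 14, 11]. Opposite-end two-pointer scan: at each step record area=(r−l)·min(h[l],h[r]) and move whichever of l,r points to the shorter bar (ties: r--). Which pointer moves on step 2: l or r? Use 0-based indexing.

l=0 r=12: min(10,11)*12=120 best=120 *, l++
l=1 r=12: min(9,11)*11=99 best=120, l++

l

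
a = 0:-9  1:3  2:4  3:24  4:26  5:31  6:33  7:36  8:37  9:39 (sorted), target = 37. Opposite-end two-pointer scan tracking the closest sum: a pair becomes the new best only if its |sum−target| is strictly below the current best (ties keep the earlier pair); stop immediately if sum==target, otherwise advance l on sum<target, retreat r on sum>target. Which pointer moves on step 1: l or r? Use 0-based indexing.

l

[0,9] -9+39=30 d=7 * → l++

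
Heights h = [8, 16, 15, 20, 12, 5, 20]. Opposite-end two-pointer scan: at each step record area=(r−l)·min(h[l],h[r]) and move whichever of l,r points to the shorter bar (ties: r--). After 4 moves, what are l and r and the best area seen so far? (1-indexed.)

[1,7] min(8,20)*6=48 best=48 * → l++
[2,7] min(16,20)*5=80 best=80 * → l++
[3,7] min(15,20)*4=60 best=80 → l++
[4,7] min(20,20)*3=60 best=80 → r--

l=4, r=6, best area=80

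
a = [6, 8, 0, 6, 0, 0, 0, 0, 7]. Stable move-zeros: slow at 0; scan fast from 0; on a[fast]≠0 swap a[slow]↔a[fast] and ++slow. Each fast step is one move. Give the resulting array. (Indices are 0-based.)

slow=0 fast=0: a[fast]=6≠0 swap→a[0]=6, slow++,fast++
slow=1 fast=1: a[fast]=8≠0 swap→a[1]=8, slow++,fast++
slow=2 fast=2: a[fast]=0, fast++
slow=2 fast=3: a[fast]=6≠0 swap→a[2]=6, slow++,fast++
slow=3 fast=4: a[fast]=0, fast++
slow=3 fast=5: a[fast]=0, fast++
slow=3 fast=6: a[fast]=0, fast++
slow=3 fast=7: a[fast]=0, fast++
slow=3 fast=8: a[fast]=7≠0 swap→a[3]=7, slow++,fast++

[6, 8, 6, 7, 0, 0, 0, 0, 0]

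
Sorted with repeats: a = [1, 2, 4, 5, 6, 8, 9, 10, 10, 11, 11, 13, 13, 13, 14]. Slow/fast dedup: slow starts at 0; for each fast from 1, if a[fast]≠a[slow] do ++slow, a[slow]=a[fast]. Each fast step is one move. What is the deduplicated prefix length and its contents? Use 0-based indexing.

length 11; prefix = [1, 2, 4, 5, 6, 8, 9, 10, 11, 13, 14]

(s=0,f=1) a[fast]=2≠a[slow]=1 write a[1]=2 → slow++,fast++
(s=1,f=2) a[fast]=4≠a[slow]=2 write a[2]=4 → slow++,fast++
(s=2,f=3) a[fast]=5≠a[slow]=4 write a[3]=5 → slow++,fast++
(s=3,f=4) a[fast]=6≠a[slow]=5 write a[4]=6 → slow++,fast++
(s=4,f=5) a[fast]=8≠a[slow]=6 write a[5]=8 → slow++,fast++
(s=5,f=6) a[fast]=9≠a[slow]=8 write a[6]=9 → slow++,fast++
(s=6,f=7) a[fast]=10≠a[slow]=9 write a[7]=10 → slow++,fast++
(s=7,f=8) a[fast]=10=a[slow] dup → fast++
(s=7,f=9) a[fast]=11≠a[slow]=10 write a[8]=11 → slow++,fast++
(s=8,f=10) a[fast]=11=a[slow] dup → fast++
(s=8,f=11) a[fast]=13≠a[slow]=11 write a[9]=13 → slow++,fast++
(s=9,f=12) a[fast]=13=a[slow] dup → fast++
(s=9,f=13) a[fast]=13=a[slow] dup → fast++
(s=9,f=14) a[fast]=14≠a[slow]=13 write a[10]=14 → slow++,fast++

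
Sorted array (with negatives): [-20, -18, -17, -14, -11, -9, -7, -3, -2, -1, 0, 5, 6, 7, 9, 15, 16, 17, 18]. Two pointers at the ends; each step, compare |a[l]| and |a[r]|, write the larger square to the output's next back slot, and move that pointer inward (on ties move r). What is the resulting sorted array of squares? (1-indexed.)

l=1 r=19: |-20|>|18| out[19]=400, l++
l=2 r=19: |-18|<=|18| out[18]=324, r--
l=2 r=18: |-18|>|17| out[17]=324, l++
l=3 r=18: |-17|<=|17| out[16]=289, r--
l=3 r=17: |-17|>|16| out[15]=289, l++
l=4 r=17: |-14|<=|16| out[14]=256, r--
l=4 r=16: |-14|<=|15| out[13]=225, r--
l=4 r=15: |-14|>|9| out[12]=196, l++
l=5 r=15: |-11|>|9| out[11]=121, l++
l=6 r=15: |-9|<=|9| out[10]=81, r--
l=6 r=14: |-9|>|7| out[9]=81, l++
l=7 r=14: |-7|<=|7| out[8]=49, r--
l=7 r=13: |-7|>|6| out[7]=49, l++
l=8 r=13: |-3|<=|6| out[6]=36, r--
l=8 r=12: |-3|<=|5| out[5]=25, r--
l=8 r=11: |-3|>|0| out[4]=9, l++
l=9 r=11: |-2|>|0| out[3]=4, l++
l=10 r=11: |-1|>|0| out[2]=1, l++
l=11 r=11: |0|<=|0| out[1]=0, r--

[0, 1, 4, 9, 25, 36, 49, 49, 81, 81, 121, 196, 225, 256, 289, 289, 324, 324, 400]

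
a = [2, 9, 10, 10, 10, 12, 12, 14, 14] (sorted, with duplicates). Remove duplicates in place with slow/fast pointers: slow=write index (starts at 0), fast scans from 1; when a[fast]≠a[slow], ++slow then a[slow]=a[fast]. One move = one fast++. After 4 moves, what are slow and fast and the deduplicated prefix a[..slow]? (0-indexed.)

(s=0,f=1) a[fast]=9≠a[slow]=2 write a[1]=9 → slow++,fast++
(s=1,f=2) a[fast]=10≠a[slow]=9 write a[2]=10 → slow++,fast++
(s=2,f=3) a[fast]=10=a[slow] dup → fast++
(s=2,f=4) a[fast]=10=a[slow] dup → fast++

slow=2, fast=5, prefix=[2, 9, 10]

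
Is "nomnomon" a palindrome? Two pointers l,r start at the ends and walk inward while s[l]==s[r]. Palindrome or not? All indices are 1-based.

not a palindrome (mismatch at 4,5)

l=1 r=8: 'n'=='n', l++,r--
l=2 r=7: 'o'=='o', l++,r--
l=3 r=6: 'm'=='m', l++,r--
l=4 r=5: 'n'!='o', stop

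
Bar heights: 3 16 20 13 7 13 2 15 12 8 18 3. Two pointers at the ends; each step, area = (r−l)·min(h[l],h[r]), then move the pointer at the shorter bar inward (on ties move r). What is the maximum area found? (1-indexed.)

l=1 r=12: min(3,3)*11=33 best=33 *, r--
l=1 r=11: min(3,18)*10=30 best=33, l++
l=2 r=11: min(16,18)*9=144 best=144 *, l++
l=3 r=11: min(20,18)*8=144 best=144, r--
l=3 r=10: min(20,8)*7=56 best=144, r--
l=3 r=9: min(20,12)*6=72 best=144, r--
l=3 r=8: min(20,15)*5=75 best=144, r--
l=3 r=7: min(20,2)*4=8 best=144, r--
l=3 r=6: min(20,13)*3=39 best=144, r--
l=3 r=5: min(20,7)*2=14 best=144, r--
l=3 r=4: min(20,13)*1=13 best=144, r--

max area = 144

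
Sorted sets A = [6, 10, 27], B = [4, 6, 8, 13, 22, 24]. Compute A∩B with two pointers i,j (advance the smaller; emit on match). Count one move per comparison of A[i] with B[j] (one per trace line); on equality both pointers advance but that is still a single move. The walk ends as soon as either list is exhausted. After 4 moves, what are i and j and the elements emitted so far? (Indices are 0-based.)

i=2, j=3, emitted=[6]

[i=0,j=0] 6>4 → j++
[i=0,j=1] 6==6 emit → i++,j++
[i=1,j=2] 10>8 → j++
[i=1,j=3] 10<13 → i++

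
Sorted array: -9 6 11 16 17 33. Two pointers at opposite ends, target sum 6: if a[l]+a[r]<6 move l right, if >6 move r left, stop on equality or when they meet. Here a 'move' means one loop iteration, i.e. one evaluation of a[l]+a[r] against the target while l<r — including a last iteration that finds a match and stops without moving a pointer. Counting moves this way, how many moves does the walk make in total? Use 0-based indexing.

l=0 r=5: -9+33=24 >6, r--
l=0 r=4: -9+17=8 >6, r--
l=0 r=3: -9+16=7 >6, r--
l=0 r=2: -9+11=2 <6, l++
l=1 r=2: 6+11=17 >6, r--

5 moves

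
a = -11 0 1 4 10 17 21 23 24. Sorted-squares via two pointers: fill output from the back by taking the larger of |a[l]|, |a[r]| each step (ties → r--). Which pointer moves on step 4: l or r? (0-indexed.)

[0,8] |-11|<=|24| out[8]=576 → r--
[0,7] |-11|<=|23| out[7]=529 → r--
[0,6] |-11|<=|21| out[6]=441 → r--
[0,5] |-11|<=|17| out[5]=289 → r--

r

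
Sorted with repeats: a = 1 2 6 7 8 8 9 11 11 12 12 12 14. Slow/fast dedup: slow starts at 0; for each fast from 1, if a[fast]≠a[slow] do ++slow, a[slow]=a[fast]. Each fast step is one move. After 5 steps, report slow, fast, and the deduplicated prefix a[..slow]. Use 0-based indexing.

slow=4, fast=6, prefix=[1, 2, 6, 7, 8]

(s=0,f=1) a[fast]=2≠a[slow]=1 write a[1]=2 → slow++,fast++
(s=1,f=2) a[fast]=6≠a[slow]=2 write a[2]=6 → slow++,fast++
(s=2,f=3) a[fast]=7≠a[slow]=6 write a[3]=7 → slow++,fast++
(s=3,f=4) a[fast]=8≠a[slow]=7 write a[4]=8 → slow++,fast++
(s=4,f=5) a[fast]=8=a[slow] dup → fast++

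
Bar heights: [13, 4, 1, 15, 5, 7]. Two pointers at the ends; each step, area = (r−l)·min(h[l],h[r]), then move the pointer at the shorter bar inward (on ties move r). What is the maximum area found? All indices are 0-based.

max area = 39

[0,5] min(13,7)*5=35 best=35 * → r--
[0,4] min(13,5)*4=20 best=35 → r--
[0,3] min(13,15)*3=39 best=39 * → l++
[1,3] min(4,15)*2=8 best=39 → l++
[2,3] min(1,15)*1=1 best=39 → l++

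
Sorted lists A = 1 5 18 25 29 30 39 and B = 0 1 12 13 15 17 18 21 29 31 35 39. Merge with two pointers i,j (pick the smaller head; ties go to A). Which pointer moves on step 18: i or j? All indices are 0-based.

i

[i=0,j=0] A[i]=1>B[j]=0 take 0 → j++
[i=0,j=1] A[i]=1<=B[j]=1 take 1 → i++
[i=1,j=1] A[i]=5>B[j]=1 take 1 → j++
[i=1,j=2] A[i]=5<=B[j]=12 take 5 → i++
[i=2,j=2] A[i]=18>B[j]=12 take 12 → j++
[i=2,j=3] A[i]=18>B[j]=13 take 13 → j++
[i=2,j=4] A[i]=18>B[j]=15 take 15 → j++
[i=2,j=5] A[i]=18>B[j]=17 take 17 → j++
[i=2,j=6] A[i]=18<=B[j]=18 take 18 → i++
[i=3,j=6] A[i]=25>B[j]=18 take 18 → j++
[i=3,j=7] A[i]=25>B[j]=21 take 21 → j++
[i=3,j=8] A[i]=25<=B[j]=29 take 25 → i++
[i=4,j=8] A[i]=29<=B[j]=29 take 29 → i++
[i=5,j=8] A[i]=30>B[j]=29 take 29 → j++
[i=5,j=9] A[i]=30<=B[j]=31 take 30 → i++
[i=6,j=9] A[i]=39>B[j]=31 take 31 → j++
[i=6,j=10] A[i]=39>B[j]=35 take 35 → j++
[i=6,j=11] A[i]=39<=B[j]=39 take 39 → i++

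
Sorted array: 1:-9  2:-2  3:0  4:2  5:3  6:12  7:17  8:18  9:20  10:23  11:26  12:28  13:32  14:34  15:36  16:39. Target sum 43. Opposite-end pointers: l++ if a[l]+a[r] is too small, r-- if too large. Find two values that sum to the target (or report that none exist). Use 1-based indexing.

[1,16] -9+39=30 <43 → l++
[2,16] -2+39=37 <43 → l++
[3,16] 0+39=39 <43 → l++
[4,16] 2+39=41 <43 → l++
[5,16] 3+39=42 <43 → l++
[6,16] 12+39=51 >43 → r--
[6,15] 12+36=48 >43 → r--
[6,14] 12+34=46 >43 → r--
[6,13] 12+32=44 >43 → r--
[6,12] 12+28=40 <43 → l++
[7,12] 17+28=45 >43 → r--
[7,11] 17+26=43 → found

(17, 26)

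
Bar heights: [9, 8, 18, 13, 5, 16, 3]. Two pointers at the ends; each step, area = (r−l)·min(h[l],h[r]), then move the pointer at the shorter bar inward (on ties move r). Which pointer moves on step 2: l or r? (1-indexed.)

l

[1,7] min(9,3)*6=18 best=18 * → r--
[1,6] min(9,16)*5=45 best=45 * → l++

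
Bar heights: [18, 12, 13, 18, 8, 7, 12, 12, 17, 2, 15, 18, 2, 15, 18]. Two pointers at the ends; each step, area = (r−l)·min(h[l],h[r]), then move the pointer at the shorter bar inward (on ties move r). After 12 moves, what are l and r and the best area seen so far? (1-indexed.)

l=1, r=3, best area=252

l=1 r=15: min(18,18)*14=252 best=252 *, r--
l=1 r=14: min(18,15)*13=195 best=252, r--
l=1 r=13: min(18,2)*12=24 best=252, r--
l=1 r=12: min(18,18)*11=198 best=252, r--
l=1 r=11: min(18,15)*10=150 best=252, r--
l=1 r=10: min(18,2)*9=18 best=252, r--
l=1 r=9: min(18,17)*8=136 best=252, r--
l=1 r=8: min(18,12)*7=84 best=252, r--
l=1 r=7: min(18,12)*6=72 best=252, r--
l=1 r=6: min(18,7)*5=35 best=252, r--
l=1 r=5: min(18,8)*4=32 best=252, r--
l=1 r=4: min(18,18)*3=54 best=252, r--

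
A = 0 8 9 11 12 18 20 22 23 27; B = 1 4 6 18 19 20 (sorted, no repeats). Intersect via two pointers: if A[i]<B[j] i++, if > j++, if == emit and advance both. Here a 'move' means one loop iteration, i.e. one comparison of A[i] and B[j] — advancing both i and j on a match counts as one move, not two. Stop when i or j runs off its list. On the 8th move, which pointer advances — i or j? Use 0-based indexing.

i

[i=0,j=0] 0<1 → i++
[i=1,j=0] 8>1 → j++
[i=1,j=1] 8>4 → j++
[i=1,j=2] 8>6 → j++
[i=1,j=3] 8<18 → i++
[i=2,j=3] 9<18 → i++
[i=3,j=3] 11<18 → i++
[i=4,j=3] 12<18 → i++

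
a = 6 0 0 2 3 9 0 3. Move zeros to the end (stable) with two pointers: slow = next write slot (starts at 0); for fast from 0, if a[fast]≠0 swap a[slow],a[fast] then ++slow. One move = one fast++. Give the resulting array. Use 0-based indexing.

[6, 2, 3, 9, 3, 0, 0, 0]

slow=0 fast=0: a[fast]=6≠0 swap→a[0]=6, slow++,fast++
slow=1 fast=1: a[fast]=0, fast++
slow=1 fast=2: a[fast]=0, fast++
slow=1 fast=3: a[fast]=2≠0 swap→a[1]=2, slow++,fast++
slow=2 fast=4: a[fast]=3≠0 swap→a[2]=3, slow++,fast++
slow=3 fast=5: a[fast]=9≠0 swap→a[3]=9, slow++,fast++
slow=4 fast=6: a[fast]=0, fast++
slow=4 fast=7: a[fast]=3≠0 swap→a[4]=3, slow++,fast++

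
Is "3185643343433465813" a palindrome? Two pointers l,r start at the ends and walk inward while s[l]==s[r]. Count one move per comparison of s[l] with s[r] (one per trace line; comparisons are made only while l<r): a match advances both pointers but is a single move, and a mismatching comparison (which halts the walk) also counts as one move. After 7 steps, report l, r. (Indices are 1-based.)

l=8, r=12

[1,19] '3'=='3' → l++,r--
[2,18] '1'=='1' → l++,r--
[3,17] '8'=='8' → l++,r--
[4,16] '5'=='5' → l++,r--
[5,15] '6'=='6' → l++,r--
[6,14] '4'=='4' → l++,r--
[7,13] '3'=='3' → l++,r--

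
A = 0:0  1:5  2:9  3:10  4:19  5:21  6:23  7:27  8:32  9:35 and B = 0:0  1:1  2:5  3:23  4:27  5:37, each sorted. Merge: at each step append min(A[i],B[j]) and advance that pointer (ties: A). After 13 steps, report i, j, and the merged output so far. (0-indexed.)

i=0 j=0: A[i]=0<=B[j]=0 take 0, i++
i=1 j=0: A[i]=5>B[j]=0 take 0, j++
i=1 j=1: A[i]=5>B[j]=1 take 1, j++
i=1 j=2: A[i]=5<=B[j]=5 take 5, i++
i=2 j=2: A[i]=9>B[j]=5 take 5, j++
i=2 j=3: A[i]=9<=B[j]=23 take 9, i++
i=3 j=3: A[i]=10<=B[j]=23 take 10, i++
i=4 j=3: A[i]=19<=B[j]=23 take 19, i++
i=5 j=3: A[i]=21<=B[j]=23 take 21, i++
i=6 j=3: A[i]=23<=B[j]=23 take 23, i++
i=7 j=3: A[i]=27>B[j]=23 take 23, j++
i=7 j=4: A[i]=27<=B[j]=27 take 27, i++
i=8 j=4: A[i]=32>B[j]=27 take 27, j++

i=8, j=5, merged so far=[0, 0, 1, 5, 5, 9, 10, 19, 21, 23, 23, 27, 27]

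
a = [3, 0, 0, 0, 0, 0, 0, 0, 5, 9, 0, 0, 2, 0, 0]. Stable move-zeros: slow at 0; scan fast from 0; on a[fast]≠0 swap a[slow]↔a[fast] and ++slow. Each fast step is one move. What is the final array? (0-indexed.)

[3, 5, 9, 2, 0, 0, 0, 0, 0, 0, 0, 0, 0, 0, 0]

slow=0 fast=0: a[fast]=3≠0 swap→a[0]=3, slow++,fast++
slow=1 fast=1: a[fast]=0, fast++
slow=1 fast=2: a[fast]=0, fast++
slow=1 fast=3: a[fast]=0, fast++
slow=1 fast=4: a[fast]=0, fast++
slow=1 fast=5: a[fast]=0, fast++
slow=1 fast=6: a[fast]=0, fast++
slow=1 fast=7: a[fast]=0, fast++
slow=1 fast=8: a[fast]=5≠0 swap→a[1]=5, slow++,fast++
slow=2 fast=9: a[fast]=9≠0 swap→a[2]=9, slow++,fast++
slow=3 fast=10: a[fast]=0, fast++
slow=3 fast=11: a[fast]=0, fast++
slow=3 fast=12: a[fast]=2≠0 swap→a[3]=2, slow++,fast++
slow=4 fast=13: a[fast]=0, fast++
slow=4 fast=14: a[fast]=0, fast++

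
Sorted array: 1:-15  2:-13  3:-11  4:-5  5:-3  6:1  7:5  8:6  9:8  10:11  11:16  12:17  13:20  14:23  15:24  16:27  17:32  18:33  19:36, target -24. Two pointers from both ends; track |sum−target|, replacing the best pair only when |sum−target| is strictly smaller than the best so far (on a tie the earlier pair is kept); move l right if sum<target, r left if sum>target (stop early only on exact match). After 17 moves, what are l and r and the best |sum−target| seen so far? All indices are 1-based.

l=1 r=19: -15+36=21 d=45 *, r--
l=1 r=18: -15+33=18 d=42 *, r--
l=1 r=17: -15+32=17 d=41 *, r--
l=1 r=16: -15+27=12 d=36 *, r--
l=1 r=15: -15+24=9 d=33 *, r--
l=1 r=14: -15+23=8 d=32 *, r--
l=1 r=13: -15+20=5 d=29 *, r--
l=1 r=12: -15+17=2 d=26 *, r--
l=1 r=11: -15+16=1 d=25 *, r--
l=1 r=10: -15+11=-4 d=20 *, r--
l=1 r=9: -15+8=-7 d=17 *, r--
l=1 r=8: -15+6=-9 d=15 *, r--
l=1 r=7: -15+5=-10 d=14 *, r--
l=1 r=6: -15+1=-14 d=10 *, r--
l=1 r=5: -15+-3=-18 d=6 *, r--
l=1 r=4: -15+-5=-20 d=4 *, r--
l=1 r=3: -15+-11=-26 d=2 *, l++

l=2, r=3, best |Δ|=2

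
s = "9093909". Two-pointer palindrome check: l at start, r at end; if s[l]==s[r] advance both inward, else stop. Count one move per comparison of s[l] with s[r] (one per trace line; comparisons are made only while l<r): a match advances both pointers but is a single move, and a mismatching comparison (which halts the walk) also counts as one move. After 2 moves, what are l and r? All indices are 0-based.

l=2, r=4

l=0 r=6: '9'=='9', l++,r--
l=1 r=5: '0'=='0', l++,r--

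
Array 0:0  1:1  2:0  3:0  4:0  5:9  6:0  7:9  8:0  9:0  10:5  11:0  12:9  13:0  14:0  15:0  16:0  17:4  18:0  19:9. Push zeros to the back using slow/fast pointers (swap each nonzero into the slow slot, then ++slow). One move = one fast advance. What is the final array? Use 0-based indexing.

[1, 9, 9, 5, 9, 4, 9, 0, 0, 0, 0, 0, 0, 0, 0, 0, 0, 0, 0, 0]

slow=0 fast=0: a[fast]=0, fast++
slow=0 fast=1: a[fast]=1≠0 swap→a[0]=1, slow++,fast++
slow=1 fast=2: a[fast]=0, fast++
slow=1 fast=3: a[fast]=0, fast++
slow=1 fast=4: a[fast]=0, fast++
slow=1 fast=5: a[fast]=9≠0 swap→a[1]=9, slow++,fast++
slow=2 fast=6: a[fast]=0, fast++
slow=2 fast=7: a[fast]=9≠0 swap→a[2]=9, slow++,fast++
slow=3 fast=8: a[fast]=0, fast++
slow=3 fast=9: a[fast]=0, fast++
slow=3 fast=10: a[fast]=5≠0 swap→a[3]=5, slow++,fast++
slow=4 fast=11: a[fast]=0, fast++
slow=4 fast=12: a[fast]=9≠0 swap→a[4]=9, slow++,fast++
slow=5 fast=13: a[fast]=0, fast++
slow=5 fast=14: a[fast]=0, fast++
slow=5 fast=15: a[fast]=0, fast++
slow=5 fast=16: a[fast]=0, fast++
slow=5 fast=17: a[fast]=4≠0 swap→a[5]=4, slow++,fast++
slow=6 fast=18: a[fast]=0, fast++
slow=6 fast=19: a[fast]=9≠0 swap→a[6]=9, slow++,fast++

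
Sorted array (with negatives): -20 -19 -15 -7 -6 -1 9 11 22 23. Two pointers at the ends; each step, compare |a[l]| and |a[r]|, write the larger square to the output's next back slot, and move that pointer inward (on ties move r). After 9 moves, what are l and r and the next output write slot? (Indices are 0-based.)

[0,9] |-20|<=|23| out[9]=529 → r--
[0,8] |-20|<=|22| out[8]=484 → r--
[0,7] |-20|>|11| out[7]=400 → l++
[1,7] |-19|>|11| out[6]=361 → l++
[2,7] |-15|>|11| out[5]=225 → l++
[3,7] |-7|<=|11| out[4]=121 → r--
[3,6] |-7|<=|9| out[3]=81 → r--
[3,5] |-7|>|-1| out[2]=49 → l++
[4,5] |-6|>|-1| out[1]=36 → l++

l=5, r=5, next write slot=0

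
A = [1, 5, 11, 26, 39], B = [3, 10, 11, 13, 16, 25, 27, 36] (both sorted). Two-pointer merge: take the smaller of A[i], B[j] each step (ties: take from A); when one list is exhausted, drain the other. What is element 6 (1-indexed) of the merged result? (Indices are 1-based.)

[i=1,j=1] A[i]=1<=B[j]=3 take 1 → i++
[i=2,j=1] A[i]=5>B[j]=3 take 3 → j++
[i=2,j=2] A[i]=5<=B[j]=10 take 5 → i++
[i=3,j=2] A[i]=11>B[j]=10 take 10 → j++
[i=3,j=3] A[i]=11<=B[j]=11 take 11 → i++
[i=4,j=3] A[i]=26>B[j]=11 take 11 → j++
[i=4,j=4] A[i]=26>B[j]=13 take 13 → j++
[i=4,j=5] A[i]=26>B[j]=16 take 16 → j++
[i=4,j=6] A[i]=26>B[j]=25 take 25 → j++
[i=4,j=7] A[i]=26<=B[j]=27 take 26 → i++
[i=5,j=7] A[i]=39>B[j]=27 take 27 → j++
[i=5,j=8] A[i]=39>B[j]=36 take 36 → j++
[i=5,j=9] B done, take A[i]=39 → i++

merged[6] = 11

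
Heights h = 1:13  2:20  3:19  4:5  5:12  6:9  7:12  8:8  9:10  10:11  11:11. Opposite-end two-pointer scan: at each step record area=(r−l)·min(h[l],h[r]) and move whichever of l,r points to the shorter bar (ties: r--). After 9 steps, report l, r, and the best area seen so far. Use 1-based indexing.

l=2, r=3, best area=110

[1,11] min(13,11)*10=110 best=110 * → r--
[1,10] min(13,11)*9=99 best=110 → r--
[1,9] min(13,10)*8=80 best=110 → r--
[1,8] min(13,8)*7=56 best=110 → r--
[1,7] min(13,12)*6=72 best=110 → r--
[1,6] min(13,9)*5=45 best=110 → r--
[1,5] min(13,12)*4=48 best=110 → r--
[1,4] min(13,5)*3=15 best=110 → r--
[1,3] min(13,19)*2=26 best=110 → l++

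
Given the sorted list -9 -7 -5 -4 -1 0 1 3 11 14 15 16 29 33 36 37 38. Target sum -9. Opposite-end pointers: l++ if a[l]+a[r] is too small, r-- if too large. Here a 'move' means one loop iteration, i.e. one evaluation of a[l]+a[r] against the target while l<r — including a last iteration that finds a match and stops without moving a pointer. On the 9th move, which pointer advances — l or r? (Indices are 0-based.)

r

[0,16] -9+38=29 >-9 → r--
[0,15] -9+37=28 >-9 → r--
[0,14] -9+36=27 >-9 → r--
[0,13] -9+33=24 >-9 → r--
[0,12] -9+29=20 >-9 → r--
[0,11] -9+16=7 >-9 → r--
[0,10] -9+15=6 >-9 → r--
[0,9] -9+14=5 >-9 → r--
[0,8] -9+11=2 >-9 → r--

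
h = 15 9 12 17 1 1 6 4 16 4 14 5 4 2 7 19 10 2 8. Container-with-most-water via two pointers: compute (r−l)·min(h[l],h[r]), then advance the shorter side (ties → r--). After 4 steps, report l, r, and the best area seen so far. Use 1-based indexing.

l=1 r=19: min(15,8)*18=144 best=144 *, r--
l=1 r=18: min(15,2)*17=34 best=144, r--
l=1 r=17: min(15,10)*16=160 best=160 *, r--
l=1 r=16: min(15,19)*15=225 best=225 *, l++

l=2, r=16, best area=225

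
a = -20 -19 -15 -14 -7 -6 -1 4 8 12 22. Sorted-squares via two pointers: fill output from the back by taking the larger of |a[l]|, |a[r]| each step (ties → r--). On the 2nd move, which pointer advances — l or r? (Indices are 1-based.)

l

l=1 r=11: |-20|<=|22| out[11]=484, r--
l=1 r=10: |-20|>|12| out[10]=400, l++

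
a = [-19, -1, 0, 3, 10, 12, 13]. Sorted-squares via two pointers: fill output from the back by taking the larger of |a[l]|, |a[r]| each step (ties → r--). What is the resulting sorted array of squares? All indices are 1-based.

[1,7] |-19|>|13| out[7]=361 → l++
[2,7] |-1|<=|13| out[6]=169 → r--
[2,6] |-1|<=|12| out[5]=144 → r--
[2,5] |-1|<=|10| out[4]=100 → r--
[2,4] |-1|<=|3| out[3]=9 → r--
[2,3] |-1|>|0| out[2]=1 → l++
[3,3] |0|<=|0| out[1]=0 → r--

[0, 1, 9, 100, 144, 169, 361]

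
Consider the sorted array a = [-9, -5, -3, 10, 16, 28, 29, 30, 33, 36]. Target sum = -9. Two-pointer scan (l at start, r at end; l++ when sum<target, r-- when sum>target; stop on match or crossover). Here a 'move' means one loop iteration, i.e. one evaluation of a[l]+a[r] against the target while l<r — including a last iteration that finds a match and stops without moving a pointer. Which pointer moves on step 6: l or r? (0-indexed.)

[0,9] -9+36=27 >-9 → r--
[0,8] -9+33=24 >-9 → r--
[0,7] -9+30=21 >-9 → r--
[0,6] -9+29=20 >-9 → r--
[0,5] -9+28=19 >-9 → r--
[0,4] -9+16=7 >-9 → r--

r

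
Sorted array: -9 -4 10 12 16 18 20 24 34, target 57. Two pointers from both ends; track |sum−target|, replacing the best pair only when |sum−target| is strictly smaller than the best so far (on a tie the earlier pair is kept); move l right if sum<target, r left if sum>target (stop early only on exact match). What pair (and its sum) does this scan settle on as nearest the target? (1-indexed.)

pair (24, 34) with sum 58 (|Δ|=1)

[1,9] -9+34=25 d=32 * → l++
[2,9] -4+34=30 d=27 * → l++
[3,9] 10+34=44 d=13 * → l++
[4,9] 12+34=46 d=11 * → l++
[5,9] 16+34=50 d=7 * → l++
[6,9] 18+34=52 d=5 * → l++
[7,9] 20+34=54 d=3 * → l++
[8,9] 24+34=58 d=1 * → r--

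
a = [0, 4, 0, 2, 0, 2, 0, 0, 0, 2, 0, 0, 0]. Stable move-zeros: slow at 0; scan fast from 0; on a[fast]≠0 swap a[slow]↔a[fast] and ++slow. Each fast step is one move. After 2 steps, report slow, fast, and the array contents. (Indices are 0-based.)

(s=0,f=0) a[fast]=0 → fast++
(s=0,f=1) a[fast]=4≠0 swap→a[0]=4 → slow++,fast++

slow=1, fast=2, a=[4, 0, 0, 2, 0, 2, 0, 0, 0, 2, 0, 0, 0]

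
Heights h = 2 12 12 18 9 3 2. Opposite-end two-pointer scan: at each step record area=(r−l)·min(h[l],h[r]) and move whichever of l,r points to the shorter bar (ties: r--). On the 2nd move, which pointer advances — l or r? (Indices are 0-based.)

[0,6] min(2,2)*6=12 best=12 * → r--
[0,5] min(2,3)*5=10 best=12 → l++

l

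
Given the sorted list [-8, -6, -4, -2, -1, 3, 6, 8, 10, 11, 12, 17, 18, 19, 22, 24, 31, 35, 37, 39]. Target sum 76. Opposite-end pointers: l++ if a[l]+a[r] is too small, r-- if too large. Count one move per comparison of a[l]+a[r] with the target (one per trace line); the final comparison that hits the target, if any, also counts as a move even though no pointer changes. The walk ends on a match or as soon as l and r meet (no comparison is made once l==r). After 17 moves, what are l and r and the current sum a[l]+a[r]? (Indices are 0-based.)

[0,19] -8+39=31 <76 → l++
[1,19] -6+39=33 <76 → l++
[2,19] -4+39=35 <76 → l++
[3,19] -2+39=37 <76 → l++
[4,19] -1+39=38 <76 → l++
[5,19] 3+39=42 <76 → l++
[6,19] 6+39=45 <76 → l++
[7,19] 8+39=47 <76 → l++
[8,19] 10+39=49 <76 → l++
[9,19] 11+39=50 <76 → l++
[10,19] 12+39=51 <76 → l++
[11,19] 17+39=56 <76 → l++
[12,19] 18+39=57 <76 → l++
[13,19] 19+39=58 <76 → l++
[14,19] 22+39=61 <76 → l++
[15,19] 24+39=63 <76 → l++
[16,19] 31+39=70 <76 → l++

l=17, r=19, sum=74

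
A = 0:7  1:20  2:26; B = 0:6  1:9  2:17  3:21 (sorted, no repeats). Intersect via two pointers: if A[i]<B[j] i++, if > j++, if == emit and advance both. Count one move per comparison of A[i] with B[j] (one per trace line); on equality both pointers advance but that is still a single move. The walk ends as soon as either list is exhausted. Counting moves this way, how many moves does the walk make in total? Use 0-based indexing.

[i=0,j=0] 7>6 → j++
[i=0,j=1] 7<9 → i++
[i=1,j=1] 20>9 → j++
[i=1,j=2] 20>17 → j++
[i=1,j=3] 20<21 → i++
[i=2,j=3] 26>21 → j++

6 moves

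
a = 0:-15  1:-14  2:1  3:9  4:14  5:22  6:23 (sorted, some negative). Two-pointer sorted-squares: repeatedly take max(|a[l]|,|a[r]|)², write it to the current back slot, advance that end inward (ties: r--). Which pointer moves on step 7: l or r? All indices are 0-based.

l=0 r=6: |-15|<=|23| out[6]=529, r--
l=0 r=5: |-15|<=|22| out[5]=484, r--
l=0 r=4: |-15|>|14| out[4]=225, l++
l=1 r=4: |-14|<=|14| out[3]=196, r--
l=1 r=3: |-14|>|9| out[2]=196, l++
l=2 r=3: |1|<=|9| out[1]=81, r--
l=2 r=2: |1|<=|1| out[0]=1, r--

r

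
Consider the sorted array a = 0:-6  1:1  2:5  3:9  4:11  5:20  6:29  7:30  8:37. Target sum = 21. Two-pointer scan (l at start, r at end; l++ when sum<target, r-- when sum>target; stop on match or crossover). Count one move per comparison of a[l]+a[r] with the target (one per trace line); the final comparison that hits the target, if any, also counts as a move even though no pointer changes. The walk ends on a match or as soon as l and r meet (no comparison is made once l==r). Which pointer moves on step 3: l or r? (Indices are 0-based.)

[0,8] -6+37=31 >21 → r--
[0,7] -6+30=24 >21 → r--
[0,6] -6+29=23 >21 → r--

r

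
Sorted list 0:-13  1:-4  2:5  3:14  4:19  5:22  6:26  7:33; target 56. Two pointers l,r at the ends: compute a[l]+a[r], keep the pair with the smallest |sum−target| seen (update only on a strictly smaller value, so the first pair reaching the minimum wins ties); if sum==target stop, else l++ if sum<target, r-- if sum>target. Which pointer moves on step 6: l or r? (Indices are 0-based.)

[0,7] -13+33=20 d=36 * → l++
[1,7] -4+33=29 d=27 * → l++
[2,7] 5+33=38 d=18 * → l++
[3,7] 14+33=47 d=9 * → l++
[4,7] 19+33=52 d=4 * → l++
[5,7] 22+33=55 d=1 * → l++

l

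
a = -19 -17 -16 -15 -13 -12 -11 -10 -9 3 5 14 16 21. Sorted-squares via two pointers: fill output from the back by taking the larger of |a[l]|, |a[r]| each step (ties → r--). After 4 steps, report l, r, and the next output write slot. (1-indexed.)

[1,14] |-19|<=|21| out[14]=441 → r--
[1,13] |-19|>|16| out[13]=361 → l++
[2,13] |-17|>|16| out[12]=289 → l++
[3,13] |-16|<=|16| out[11]=256 → r--

l=3, r=12, next write slot=10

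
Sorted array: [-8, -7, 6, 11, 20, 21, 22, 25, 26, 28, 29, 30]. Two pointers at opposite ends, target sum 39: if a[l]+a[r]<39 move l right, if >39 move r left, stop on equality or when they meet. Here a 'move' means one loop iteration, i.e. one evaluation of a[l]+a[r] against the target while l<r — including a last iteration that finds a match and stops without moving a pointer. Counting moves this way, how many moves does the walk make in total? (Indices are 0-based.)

6 moves

l=0 r=11: -8+30=22 <39, l++
l=1 r=11: -7+30=23 <39, l++
l=2 r=11: 6+30=36 <39, l++
l=3 r=11: 11+30=41 >39, r--
l=3 r=10: 11+29=40 >39, r--
l=3 r=9: 11+28=39, found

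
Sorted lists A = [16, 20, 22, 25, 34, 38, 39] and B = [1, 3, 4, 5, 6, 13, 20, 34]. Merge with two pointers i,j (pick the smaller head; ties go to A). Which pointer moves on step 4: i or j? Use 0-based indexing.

j

[i=0,j=0] A[i]=16>B[j]=1 take 1 → j++
[i=0,j=1] A[i]=16>B[j]=3 take 3 → j++
[i=0,j=2] A[i]=16>B[j]=4 take 4 → j++
[i=0,j=3] A[i]=16>B[j]=5 take 5 → j++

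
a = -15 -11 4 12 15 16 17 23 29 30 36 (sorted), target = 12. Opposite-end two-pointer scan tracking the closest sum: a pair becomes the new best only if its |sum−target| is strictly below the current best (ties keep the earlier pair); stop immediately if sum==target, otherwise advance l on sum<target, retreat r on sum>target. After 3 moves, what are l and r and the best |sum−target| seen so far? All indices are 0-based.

[0,10] -15+36=21 d=9 * → r--
[0,9] -15+30=15 d=3 * → r--
[0,8] -15+29=14 d=2 * → r--

l=0, r=7, best |Δ|=2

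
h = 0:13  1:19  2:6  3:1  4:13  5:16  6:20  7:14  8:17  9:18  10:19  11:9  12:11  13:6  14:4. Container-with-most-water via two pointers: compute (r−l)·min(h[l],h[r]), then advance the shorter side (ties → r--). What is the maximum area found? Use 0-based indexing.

l=0 r=14: min(13,4)*14=56 best=56 *, r--
l=0 r=13: min(13,6)*13=78 best=78 *, r--
l=0 r=12: min(13,11)*12=132 best=132 *, r--
l=0 r=11: min(13,9)*11=99 best=132, r--
l=0 r=10: min(13,19)*10=130 best=132, l++
l=1 r=10: min(19,19)*9=171 best=171 *, r--
l=1 r=9: min(19,18)*8=144 best=171, r--
l=1 r=8: min(19,17)*7=119 best=171, r--
l=1 r=7: min(19,14)*6=84 best=171, r--
l=1 r=6: min(19,20)*5=95 best=171, l++
l=2 r=6: min(6,20)*4=24 best=171, l++
l=3 r=6: min(1,20)*3=3 best=171, l++
l=4 r=6: min(13,20)*2=26 best=171, l++
l=5 r=6: min(16,20)*1=16 best=171, l++

max area = 171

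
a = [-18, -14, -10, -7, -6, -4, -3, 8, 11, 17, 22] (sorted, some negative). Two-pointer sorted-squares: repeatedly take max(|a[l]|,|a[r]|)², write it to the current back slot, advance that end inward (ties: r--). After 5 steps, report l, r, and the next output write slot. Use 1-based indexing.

l=3, r=8, next write slot=6

[1,11] |-18|<=|22| out[11]=484 → r--
[1,10] |-18|>|17| out[10]=324 → l++
[2,10] |-14|<=|17| out[9]=289 → r--
[2,9] |-14|>|11| out[8]=196 → l++
[3,9] |-10|<=|11| out[7]=121 → r--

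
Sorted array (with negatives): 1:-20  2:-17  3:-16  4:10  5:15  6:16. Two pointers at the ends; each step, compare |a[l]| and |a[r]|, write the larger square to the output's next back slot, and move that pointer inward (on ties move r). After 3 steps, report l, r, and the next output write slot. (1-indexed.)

l=1 r=6: |-20|>|16| out[6]=400, l++
l=2 r=6: |-17|>|16| out[5]=289, l++
l=3 r=6: |-16|<=|16| out[4]=256, r--

l=3, r=5, next write slot=3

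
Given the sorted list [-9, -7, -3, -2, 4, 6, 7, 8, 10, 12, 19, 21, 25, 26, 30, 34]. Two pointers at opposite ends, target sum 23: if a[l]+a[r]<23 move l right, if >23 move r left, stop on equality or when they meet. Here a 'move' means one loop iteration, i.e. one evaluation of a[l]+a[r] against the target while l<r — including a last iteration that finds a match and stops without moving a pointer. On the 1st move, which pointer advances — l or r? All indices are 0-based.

[0,15] -9+34=25 >23 → r--

r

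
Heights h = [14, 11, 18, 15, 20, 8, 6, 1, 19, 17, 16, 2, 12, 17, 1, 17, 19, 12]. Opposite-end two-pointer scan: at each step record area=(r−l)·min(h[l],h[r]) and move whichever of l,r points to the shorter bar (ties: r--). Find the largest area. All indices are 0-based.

[0,17] min(14,12)*17=204 best=204 * → r--
[0,16] min(14,19)*16=224 best=224 * → l++
[1,16] min(11,19)*15=165 best=224 → l++
[2,16] min(18,19)*14=252 best=252 * → l++
[3,16] min(15,19)*13=195 best=252 → l++
[4,16] min(20,19)*12=228 best=252 → r--
[4,15] min(20,17)*11=187 best=252 → r--
[4,14] min(20,1)*10=10 best=252 → r--
[4,13] min(20,17)*9=153 best=252 → r--
[4,12] min(20,12)*8=96 best=252 → r--
[4,11] min(20,2)*7=14 best=252 → r--
[4,10] min(20,16)*6=96 best=252 → r--
[4,9] min(20,17)*5=85 best=252 → r--
[4,8] min(20,19)*4=76 best=252 → r--
[4,7] min(20,1)*3=3 best=252 → r--
[4,6] min(20,6)*2=12 best=252 → r--
[4,5] min(20,8)*1=8 best=252 → r--

max area = 252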